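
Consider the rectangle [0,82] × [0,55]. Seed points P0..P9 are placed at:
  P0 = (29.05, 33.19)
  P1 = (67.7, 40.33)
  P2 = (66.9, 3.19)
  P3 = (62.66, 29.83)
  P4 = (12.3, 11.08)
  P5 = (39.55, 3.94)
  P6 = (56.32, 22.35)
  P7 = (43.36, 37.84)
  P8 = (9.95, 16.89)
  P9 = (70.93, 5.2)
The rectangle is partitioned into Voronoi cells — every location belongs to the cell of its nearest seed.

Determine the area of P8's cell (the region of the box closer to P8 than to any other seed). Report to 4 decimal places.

Area of P8's cell: 467.8509

1. box [0,82]×[0,55]: [(0, 0) (82, 0) (82, 55) (0, 55)]
2. ⊥bis P8·P0 via (19.5,25.04): [(0, 47.8897) (0, 0) (40.8692, 0)]  |A|=978.6071
3. ⊥bis P8·P1 via (38.825,28.61): [(0, 47.8897) (0, 0) (40.8692, 0)]  |A|=978.6071
4. ⊥bis P8·P2 via (38.425,10.04): [(37.0783, 4.4421) (0, 47.8897) (0, 0) (36.0098, 0)]  |A|=967.8141
5. ⊥bis P8·P3 via (36.305,23.36): [(37.0783, 4.4421) (0, 47.8897) (0, 0) (36.0098, 0)]  |A|=967.8141
6. ⊥bis P8·P4 via (11.125,13.985): [(24.3644, 19.34) (0, 47.8897) (0, 9.4852)]  |A|=467.8509
7. ⊥bis P8·P5 via (24.75,10.415): [(24.3644, 19.34) (0, 47.8897) (0, 9.4852)]  |A|=467.8509
8. ⊥bis P8·P6 via (33.135,19.62): [(24.3644, 19.34) (0, 47.8897) (0, 9.4852)]  |A|=467.8509
9. ⊥bis P8·P7 via (26.655,27.365): [(24.3644, 19.34) (0, 47.8897) (0, 9.4852)]  |A|=467.8509
10. ⊥bis P8·P9 via (40.44,11.045): [(24.3644, 19.34) (0, 47.8897) (0, 9.4852)]  |A|=467.8509
11. canonical 3-gon: [(24.3644, 19.34) (0, 47.8897) (0, 9.4852)]
12. shoelace: 467.8509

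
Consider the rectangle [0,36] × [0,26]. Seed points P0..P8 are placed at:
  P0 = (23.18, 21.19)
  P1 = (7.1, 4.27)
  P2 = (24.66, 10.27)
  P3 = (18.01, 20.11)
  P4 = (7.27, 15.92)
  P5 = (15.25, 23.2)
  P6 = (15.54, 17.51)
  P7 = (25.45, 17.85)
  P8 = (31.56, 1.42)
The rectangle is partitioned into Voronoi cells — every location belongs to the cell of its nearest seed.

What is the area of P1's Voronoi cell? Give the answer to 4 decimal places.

1. box [0,36]×[0,26]: [(0, 0) (36, 0) (36, 26) (0, 26)]
2. ⊥bis P1·P0 via (15.14,12.73): [(0, 0) (28.535, 0) (1.1768, 26) (0, 26)]  |A|=386.2533
3. ⊥bis P1·P2 via (15.88,7.27): [(0, 0) (18.3641, 0) (13.4731, 14.3141) (1.1768, 26) (0, 26)]  |A|=313.4592
4. ⊥bis P1·P3 via (12.555,12.19): [(0, 20.8374) (0, 0) (18.3641, 0) (14.7049, 10.7093)]  |A|=251.5383
5. ⊥bis P1·P4 via (7.185,10.095): [(0, 10.1998) (0, 0) (18.3641, 0) (14.9535, 9.9816)]  |A|=167.9132
6. ⊥bis P1·P5 via (11.175,13.735): [(0, 10.1998) (0, 0) (18.3641, 0) (14.9535, 9.9816)]  |A|=167.9132
7. ⊥bis P1·P6 via (11.32,10.89): [(12.6932, 10.0146) (0, 10.1998) (0, 0) (18.3641, 0) (15.5685, 8.1818)]  |A|=165.8893
8. ⊥bis P1·P7 via (16.275,11.06): [(12.6932, 10.0146) (0, 10.1998) (0, 0) (18.3641, 0) (15.5685, 8.1818)]  |A|=165.8893
9. ⊥bis P1·P8 via (19.33,2.845): [(12.6932, 10.0146) (0, 10.1998) (0, 0) (18.3641, 0) (15.5685, 8.1818)]  |A|=165.8893
10. canonical 5-gon: [(12.6932, 10.0146) (0, 10.1998) (0, 0) (18.3641, 0) (15.5685, 8.1818)]
11. shoelace: 165.8893

Area of P1's cell: 165.8893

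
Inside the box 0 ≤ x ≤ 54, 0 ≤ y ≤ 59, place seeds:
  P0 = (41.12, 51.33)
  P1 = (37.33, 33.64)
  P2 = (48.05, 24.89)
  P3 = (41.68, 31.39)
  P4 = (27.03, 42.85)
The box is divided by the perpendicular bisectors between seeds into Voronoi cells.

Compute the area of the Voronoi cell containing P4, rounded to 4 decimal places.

Area of P4's cell: 1249.7243

1. box [0,54]×[0,59]: [(0, 0) (54, 0) (54, 59) (0, 59)]
2. ⊥bis P4·P0 via (34.075,47.09): [(0, 0) (54, 0) (54, 13.9835) (26.907, 59) (0, 59)]  |A|=2576.1843
3. ⊥bis P4·P1 via (32.18,38.245): [(0, 2.2565) (36.4944, 43.07) (26.907, 59) (0, 59)]  |A|=1249.7243
4. ⊥bis P4·P2 via (37.54,33.87): [(0, 2.2565) (36.4944, 43.07) (26.907, 59) (0, 59)]  |A|=1249.7243
5. ⊥bis P4·P3 via (34.355,37.12): [(0, 2.2565) (36.4944, 43.07) (26.907, 59) (0, 59)]  |A|=1249.7243
6. canonical 4-gon: [(0, 2.2565) (36.4944, 43.07) (26.907, 59) (0, 59)]
7. shoelace: 1249.7243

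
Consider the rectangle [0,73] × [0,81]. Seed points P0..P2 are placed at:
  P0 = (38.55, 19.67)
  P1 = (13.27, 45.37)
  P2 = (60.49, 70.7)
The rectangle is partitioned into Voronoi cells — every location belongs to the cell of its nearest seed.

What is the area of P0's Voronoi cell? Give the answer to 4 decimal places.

Area of P0's cell: 2457.3640

1. box [0,73]×[0,81]: [(0, 0) (73, 0) (73, 81) (0, 81)]
2. ⊥bis P0·P1 via (25.91,32.52): [(0, 7.0334) (0, 0) (73, 0) (73, 78.8404)]  |A|=3134.3962
3. ⊥bis P0·P2 via (49.52,45.185): [(42.0503, 48.3965) (0, 7.0334) (0, 0) (73, 0) (73, 35.0899)]  |A|=2457.364
4. canonical 5-gon: [(42.0503, 48.3965) (0, 7.0334) (0, 0) (73, 0) (73, 35.0899)]
5. shoelace: 2457.364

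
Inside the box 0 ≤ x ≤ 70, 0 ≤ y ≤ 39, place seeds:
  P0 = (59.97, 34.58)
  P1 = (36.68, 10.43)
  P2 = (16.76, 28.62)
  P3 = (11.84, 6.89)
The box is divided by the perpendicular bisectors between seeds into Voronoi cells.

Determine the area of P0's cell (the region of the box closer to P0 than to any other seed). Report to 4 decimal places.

Area of P0's cell: 704.2784

1. box [0,70]×[0,39]: [(0, 0) (70, 0) (70, 39) (0, 39)]
2. ⊥bis P0·P1 via (48.325,22.505): [(70, 1.6019) (70, 39) (31.2209, 39)]  |A|=725.1328
3. ⊥bis P0·P2 via (38.365,31.6): [(38.2838, 32.1886) (70, 1.6019) (70, 39) (37.3443, 39)]  |A|=704.2784
4. ⊥bis P0·P3 via (35.905,20.735): [(38.2838, 32.1886) (70, 1.6019) (70, 39) (37.3443, 39)]  |A|=704.2784
5. canonical 4-gon: [(38.2838, 32.1886) (70, 1.6019) (70, 39) (37.3443, 39)]
6. shoelace: 704.2784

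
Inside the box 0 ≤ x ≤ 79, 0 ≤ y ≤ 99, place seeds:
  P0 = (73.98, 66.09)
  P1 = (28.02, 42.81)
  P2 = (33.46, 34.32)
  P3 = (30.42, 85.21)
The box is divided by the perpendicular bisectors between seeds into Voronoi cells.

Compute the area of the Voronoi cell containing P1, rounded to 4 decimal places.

1. box [0,79]×[0,99]: [(0, 0) (79, 0) (79, 99) (0, 99)]
2. ⊥bis P1·P0 via (51,54.45): [(0, 0) (78.5804, 0) (28.4342, 99) (0, 99)]  |A|=5297.2238
3. ⊥bis P1·P2 via (30.74,38.565): [(0, 18.8682) (52.1103, 52.2581) (28.4342, 99) (0, 99)]  |A|=2752.3787
4. ⊥bis P1·P3 via (29.22,64.01): [(0, 65.664) (0, 18.8682) (52.1103, 52.2581) (46.6576, 63.023)]  |A|=1463.2005
5. canonical 4-gon: [(0, 65.664) (0, 18.8682) (52.1103, 52.2581) (46.6576, 63.023)]
6. shoelace: 1463.2005

Area of P1's cell: 1463.2005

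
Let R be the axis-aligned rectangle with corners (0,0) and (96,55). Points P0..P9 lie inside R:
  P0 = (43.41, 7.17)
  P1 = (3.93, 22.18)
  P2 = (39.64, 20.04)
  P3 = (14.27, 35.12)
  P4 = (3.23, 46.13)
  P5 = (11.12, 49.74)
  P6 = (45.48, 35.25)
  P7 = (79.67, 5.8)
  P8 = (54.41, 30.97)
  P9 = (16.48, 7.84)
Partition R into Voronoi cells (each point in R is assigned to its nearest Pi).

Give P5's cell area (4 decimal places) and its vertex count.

1. box [0,96]×[0,55]: [(0, 0) (96, 0) (96, 55) (0, 55)]
2. ⊥bis P5·P0 via (27.265,28.455): [(0, 7.7741) (62.261, 55) (0, 55)]  |A|=1470.1664
3. ⊥bis P5·P1 via (7.525,35.96): [(0, 37.9232) (29.5753, 30.2074) (62.261, 55) (0, 55)]  |A|=1024.3323
4. ⊥bis P5·P2 via (25.38,34.89): [(0, 37.9232) (22.4417, 32.0684) (46.322, 55) (0, 55)]  |A|=722.7348
5. ⊥bis P5·P3 via (12.695,42.43): [(0, 39.6948) (39.1729, 48.1349) (46.322, 55) (0, 55)]  |A|=458.7784
6. ⊥bis P5·P4 via (7.175,47.935): [(9.9631, 41.8414) (39.1729, 48.1349) (46.322, 55) (3.9425, 55)]  |A|=356.596
7. ⊥bis P5·P6 via (28.3,42.495): [(9.9631, 41.8414) (29.8294, 46.1218) (33.5735, 55) (3.9425, 55)]  |A|=275.1279
8. ⊥bis P5·P7 via (45.395,27.77): [(9.9631, 41.8414) (29.8294, 46.1218) (33.5735, 55) (3.9425, 55)]  |A|=275.1279
9. ⊥bis P5·P8 via (32.765,40.355): [(9.9631, 41.8414) (29.8294, 46.1218) (33.5735, 55) (3.9425, 55)]  |A|=275.1279
10. ⊥bis P5·P9 via (13.8,28.79): [(9.9631, 41.8414) (29.8294, 46.1218) (33.5735, 55) (3.9425, 55)]  |A|=275.1279
11. canonical 4-gon: [(9.9631, 41.8414) (29.8294, 46.1218) (33.5735, 55) (3.9425, 55)]
12. shoelace: 275.1279

Area of P5's cell: 275.1279 (4 vertices)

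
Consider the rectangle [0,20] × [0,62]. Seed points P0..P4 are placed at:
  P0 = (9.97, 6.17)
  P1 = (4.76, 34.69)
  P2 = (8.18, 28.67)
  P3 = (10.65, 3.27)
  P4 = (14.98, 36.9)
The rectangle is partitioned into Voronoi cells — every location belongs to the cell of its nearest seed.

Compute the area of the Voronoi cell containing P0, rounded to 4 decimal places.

Area of P0's cell: 256.9256

1. box [0,20]×[0,62]: [(0, 0) (20, 0) (20, 62) (0, 62)]
2. ⊥bis P0·P1 via (7.365,20.43): [(0, 19.0846) (0, 0) (20, 0) (20, 22.7381)]  |A|=418.2272
3. ⊥bis P0·P2 via (9.075,17.42): [(0, 16.698) (0, 0) (20, 0) (20, 18.2891)]  |A|=349.8718
4. ⊥bis P0·P3 via (10.31,4.72): [(0, 16.698) (0, 2.3025) (20, 6.9921) (20, 18.2891)]  |A|=256.9256
5. ⊥bis P0·P4 via (12.475,21.535): [(0, 16.698) (0, 2.3025) (20, 6.9921) (20, 18.2891)]  |A|=256.9256
6. canonical 4-gon: [(0, 16.698) (0, 2.3025) (20, 6.9921) (20, 18.2891)]
7. shoelace: 256.9256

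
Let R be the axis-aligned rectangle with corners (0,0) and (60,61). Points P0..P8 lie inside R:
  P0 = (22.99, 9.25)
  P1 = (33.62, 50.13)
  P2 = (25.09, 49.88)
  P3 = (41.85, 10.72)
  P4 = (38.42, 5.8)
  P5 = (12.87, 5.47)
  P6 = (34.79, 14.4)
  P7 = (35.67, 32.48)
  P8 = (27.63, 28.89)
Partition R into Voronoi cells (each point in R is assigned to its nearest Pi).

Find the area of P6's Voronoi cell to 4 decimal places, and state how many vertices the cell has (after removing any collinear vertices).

Area of P6's cell: 165.9402 (5 vertices)

1. box [0,60]×[0,61]: [(0, 0) (60, 0) (60, 61) (0, 61)]
2. ⊥bis P6·P0 via (28.89,11.825): [(34.0509, 0) (60, 0) (60, 61) (7.428, 61)]  |A|=2394.8923
3. ⊥bis P6·P1 via (34.205,32.265): [(20.1697, 31.8054) (34.0509, 0) (60, 0) (60, 33.1097)]  |A|=1072.0441
4. ⊥bis P6·P2 via (29.94,32.14): [(29.8791, 32.1233) (21.0808, 29.7179) (34.0509, 0) (60, 0) (60, 33.1097)]  |A|=1061.7654
5. ⊥bis P6·P3 via (38.32,12.56): [(48.841, 32.7443) (29.8791, 32.1233) (21.0808, 29.7179) (33.0129, 2.3784)]  |A|=417.6045
6. ⊥bis P6·P4 via (36.605,10.1): [(37.1598, 10.3342) (48.841, 32.7443) (29.8791, 32.1233) (21.0808, 29.7179) (30.7259, 7.6185)]  |A|=397.6421
7. ⊥bis P6·P5 via (23.83,9.935): [(37.1598, 10.3342) (48.841, 32.7443) (29.8791, 32.1233) (21.0808, 29.7179) (30.7259, 7.6185)]  |A|=397.6421
8. ⊥bis P6·P7 via (35.23,23.44): [(37.1598, 10.3342) (43.7744, 23.0241) (23.5731, 24.0074) (30.7259, 7.6185)]  |A|=193.8631
9. ⊥bis P6·P8 via (31.21,21.645): [(37.1598, 10.3342) (43.7744, 23.0241) (34.8774, 23.4572) (25.776, 18.9599) (30.7259, 7.6185)]  |A|=165.9402
10. canonical 5-gon: [(37.1598, 10.3342) (43.7744, 23.0241) (34.8774, 23.4572) (25.776, 18.9599) (30.7259, 7.6185)]
11. shoelace: 165.9402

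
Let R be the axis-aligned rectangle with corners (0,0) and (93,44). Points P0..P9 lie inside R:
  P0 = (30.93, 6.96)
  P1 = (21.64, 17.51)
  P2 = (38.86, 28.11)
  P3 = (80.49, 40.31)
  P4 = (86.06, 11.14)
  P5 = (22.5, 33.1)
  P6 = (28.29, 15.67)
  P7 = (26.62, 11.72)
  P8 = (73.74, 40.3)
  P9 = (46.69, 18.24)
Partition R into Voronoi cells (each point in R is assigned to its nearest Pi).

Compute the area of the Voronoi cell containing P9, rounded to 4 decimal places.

Area of P9's cell: 687.6569

1. box [0,93]×[0,44]: [(0, 0) (93, 0) (93, 44) (0, 44)]
2. ⊥bis P9·P0 via (38.81,12.6): [(47.8283, 0) (93, 0) (93, 44) (16.3359, 44)]  |A|=2680.3884
3. ⊥bis P9·P1 via (34.165,17.875): [(34.1281, 19.1414) (47.8283, 0) (93, 0) (93, 44) (33.4037, 44)]  |A|=2468.2477
4. ⊥bis P9·P2 via (42.775,23.175): [(35.4183, 17.3388) (47.8283, 0) (93, 0) (93, 44) (69.0257, 44)]  |A|=1978.0022
5. ⊥bis P9·P3 via (63.59,29.275): [(59.111, 36.1346) (35.4183, 17.3388) (47.8283, 0) (82.7054, 0)]  |A|=952.1636
6. ⊥bis P9·P4 via (66.375,14.69): [(67.8333, 22.7764) (59.111, 36.1346) (35.4183, 17.3388) (47.8283, 0) (63.7258, 0)]  |A|=736.0204
7. ⊥bis P9·P5 via (34.595,25.67): [(67.8333, 22.7764) (59.111, 36.1346) (35.4183, 17.3388) (47.8283, 0) (63.7258, 0)]  |A|=736.0204
8. ⊥bis P9·P6 via (37.49,16.955): [(67.8333, 22.7764) (59.111, 36.1346) (37.2351, 18.7801) (37.9257, 13.8355) (47.8283, 0) (63.7258, 0)]  |A|=731.031
9. ⊥bis P9·P7 via (36.655,14.98): [(67.8333, 22.7764) (59.111, 36.1346) (37.2351, 18.7801) (37.9257, 13.8355) (47.8283, 0) (63.7258, 0)]  |A|=731.031
10. ⊥bis P9·P8 via (60.215,29.27): [(67.4127, 20.4442) (56.3822, 33.9698) (37.2351, 18.7801) (37.9257, 13.8355) (47.8283, 0) (63.7258, 0)]  |A|=687.6569
11. canonical 6-gon: [(67.4127, 20.4442) (56.3822, 33.9698) (37.2351, 18.7801) (37.9257, 13.8355) (47.8283, 0) (63.7258, 0)]
12. shoelace: 687.6569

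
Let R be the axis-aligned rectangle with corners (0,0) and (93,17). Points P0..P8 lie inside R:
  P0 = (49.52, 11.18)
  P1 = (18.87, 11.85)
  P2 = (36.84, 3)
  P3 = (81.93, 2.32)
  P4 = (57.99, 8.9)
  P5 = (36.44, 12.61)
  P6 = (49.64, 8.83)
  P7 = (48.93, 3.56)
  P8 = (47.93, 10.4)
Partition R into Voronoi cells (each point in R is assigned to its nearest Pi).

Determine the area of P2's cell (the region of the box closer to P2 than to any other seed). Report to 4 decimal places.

Area of P2's cell: 128.7107

1. box [0,93]×[0,17]: [(0, 0) (93, 0) (93, 17) (0, 17)]
2. ⊥bis P2·P0 via (43.18,7.09): [(0, 0) (47.7538, 0) (36.787, 17) (0, 17)]  |A|=718.5967
3. ⊥bis P2·P1 via (27.855,7.425): [(24.1983, 0) (47.7538, 0) (36.787, 17) (32.5706, 17)]  |A|=236.0615
4. ⊥bis P2·P3 via (59.385,2.66): [(24.1983, 0) (47.7538, 0) (36.787, 17) (32.5706, 17)]  |A|=236.0615
5. ⊥bis P2·P4 via (47.415,5.95): [(24.1983, 0) (47.7538, 0) (36.787, 17) (32.5706, 17)]  |A|=236.0615
6. ⊥bis P2·P5 via (36.64,7.805): [(27.8622, 7.4396) (24.1983, 0) (47.7538, 0) (42.5598, 8.0514)]  |A|=148.3792
7. ⊥bis P2·P6 via (43.24,5.915): [(42.2724, 8.0394) (27.8622, 7.4396) (24.1983, 0) (45.9341, 0)]  |A|=139.8763
8. ⊥bis P2·P7 via (42.885,3.28): [(42.7089, 7.081) (42.2724, 8.0394) (27.8622, 7.4396) (24.1983, 0) (43.0369, 0)]  |A|=129.619
9. ⊥bis P2·P8 via (42.385,6.7): [(42.7521, 6.1499) (41.5123, 8.0078) (27.8622, 7.4396) (24.1983, 0) (43.0369, 0)]  |A|=128.7107
10. canonical 5-gon: [(42.7521, 6.1499) (41.5123, 8.0078) (27.8622, 7.4396) (24.1983, 0) (43.0369, 0)]
11. shoelace: 128.7107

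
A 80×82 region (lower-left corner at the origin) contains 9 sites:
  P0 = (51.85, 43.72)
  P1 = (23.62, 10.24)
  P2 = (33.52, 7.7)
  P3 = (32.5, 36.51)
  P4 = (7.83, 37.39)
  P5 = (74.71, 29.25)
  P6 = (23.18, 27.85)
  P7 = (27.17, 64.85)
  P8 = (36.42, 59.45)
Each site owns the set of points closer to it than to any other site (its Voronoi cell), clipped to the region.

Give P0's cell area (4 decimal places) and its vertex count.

Area of P0's cell: 1161.2986 (6 vertices)

1. box [0,80]×[0,82]: [(0, 0) (80, 0) (80, 82) (0, 82)]
2. ⊥bis P0·P1 via (37.735,26.98): [(0, 58.7978) (69.7325, 0) (80, 0) (80, 82) (0, 82)]  |A|=4509.9411
3. ⊥bis P0·P2 via (42.685,25.71): [(0, 58.7978) (33.999, 30.1302) (80, 6.721) (80, 82) (0, 82)]  |A|=4200.6745
4. ⊥bis P0·P3 via (42.175,40.115): [(48.679, 22.6598) (80, 6.721) (80, 82) (26.5682, 82)]  |A|=2764.234
5. ⊥bis P0·P4 via (29.84,40.555): [(48.679, 22.6598) (80, 6.721) (80, 82) (26.5682, 82)]  |A|=2764.234
6. ⊥bis P0·P5 via (63.28,36.485): [(48.679, 22.6598) (53.1036, 20.4081) (80, 62.8996) (80, 82) (26.5682, 82)]  |A|=2008.7333
7. ⊥bis P0·P6 via (37.515,35.785): [(48.679, 22.6598) (53.1036, 20.4081) (80, 62.8996) (80, 82) (26.5682, 82)]  |A|=2008.7333
8. ⊥bis P0·P7 via (39.51,54.285): [(37.6881, 52.1569) (48.679, 22.6598) (53.1036, 20.4081) (80, 62.8996) (80, 82) (63.2384, 82)]  |A|=1461.5579
9. ⊥bis P0·P8 via (44.135,51.585): [(39.5698, 47.1068) (48.679, 22.6598) (53.1036, 20.4081) (80, 62.8996) (80, 82) (75.1413, 82)]  |A|=1161.2986
10. canonical 6-gon: [(39.5698, 47.1068) (48.679, 22.6598) (53.1036, 20.4081) (80, 62.8996) (80, 82) (75.1413, 82)]
11. shoelace: 1161.2986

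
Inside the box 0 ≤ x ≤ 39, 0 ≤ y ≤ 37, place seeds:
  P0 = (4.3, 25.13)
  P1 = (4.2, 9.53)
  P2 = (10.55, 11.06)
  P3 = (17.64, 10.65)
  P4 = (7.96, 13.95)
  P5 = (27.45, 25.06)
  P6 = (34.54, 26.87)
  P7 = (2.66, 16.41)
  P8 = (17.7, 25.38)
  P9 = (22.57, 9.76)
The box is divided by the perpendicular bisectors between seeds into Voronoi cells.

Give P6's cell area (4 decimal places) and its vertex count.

1. box [0,39]×[0,37]: [(0, 0) (39, 0) (39, 37) (0, 37)]
2. ⊥bis P6·P0 via (19.42,26): [(20.916, 0) (39, 0) (39, 37) (18.7871, 37)]  |A|=708.4927
3. ⊥bis P6·P1 via (19.37,18.2): [(19.9247, 17.2295) (29.7717, 0) (39, 0) (39, 37) (18.7871, 37)]  |A|=632.2032
4. ⊥bis P6·P2 via (22.545,18.965): [(19.5646, 23.4875) (35.0434, 0) (39, 0) (39, 37) (18.7871, 37)]  |A|=542.5845
5. ⊥bis P6·P3 via (26.09,18.76): [(19.4378, 25.6911) (39, 5.3088) (39, 37) (18.7871, 37)]  |A|=424.2685
6. ⊥bis P6·P4 via (21.25,20.41): [(19.4378, 25.6911) (39, 5.3088) (39, 37) (18.7871, 37)]  |A|=424.2685
7. ⊥bis P6·P5 via (30.995,25.965): [(35.2784, 9.1864) (39, 5.3088) (39, 37) (28.1779, 37)]  |A|=209.4721
8. ⊥bis P6·P7 via (18.6,21.64): [(35.2784, 9.1864) (39, 5.3088) (39, 37) (28.1779, 37)]  |A|=209.4721
9. ⊥bis P6·P8 via (26.12,26.125): [(35.2784, 9.1864) (39, 5.3088) (39, 37) (28.1779, 37)]  |A|=209.4721
10. ⊥bis P6·P9 via (28.555,18.315): [(33.9031, 14.5735) (39, 11.0078) (39, 37) (28.1779, 37)]  |A|=187.5906
11. canonical 4-gon: [(33.9031, 14.5735) (39, 11.0078) (39, 37) (28.1779, 37)]
12. shoelace: 187.5906

Area of P6's cell: 187.5906 (4 vertices)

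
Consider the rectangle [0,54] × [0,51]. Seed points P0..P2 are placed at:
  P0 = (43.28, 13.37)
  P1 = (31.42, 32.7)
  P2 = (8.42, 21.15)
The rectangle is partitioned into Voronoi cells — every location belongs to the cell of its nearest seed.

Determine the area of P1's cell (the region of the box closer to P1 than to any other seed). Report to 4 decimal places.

1. box [0,54]×[0,51]: [(0, 0) (54, 0) (54, 51) (0, 51)]
2. ⊥bis P1·P0 via (37.35,23.035): [(0, 0.1188) (54, 33.2507) (54, 51) (0, 51)]  |A|=1853.0254
3. ⊥bis P1·P2 via (19.92,26.925): [(25.5188, 15.7759) (54, 33.2507) (54, 51) (7.8302, 51)]  |A|=1065.9065
4. canonical 4-gon: [(25.5188, 15.7759) (54, 33.2507) (54, 51) (7.8302, 51)]
5. shoelace: 1065.9065

Area of P1's cell: 1065.9065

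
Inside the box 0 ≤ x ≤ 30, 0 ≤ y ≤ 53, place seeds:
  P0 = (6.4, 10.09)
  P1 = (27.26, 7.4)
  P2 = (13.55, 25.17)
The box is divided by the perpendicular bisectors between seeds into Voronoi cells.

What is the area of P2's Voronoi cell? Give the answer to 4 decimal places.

Area of P2's cell: 1035.4886

1. box [0,30]×[0,53]: [(0, 0) (30, 0) (30, 53) (0, 53)]
2. ⊥bis P2·P0 via (9.975,17.63): [(0, 22.3595) (30, 8.1354) (30, 53) (0, 53)]  |A|=1132.5763
3. ⊥bis P2·P1 via (20.405,16.285): [(0, 22.3595) (17.5148, 14.0551) (30, 23.6878) (30, 53) (0, 53)]  |A|=1035.4886
4. canonical 5-gon: [(0, 22.3595) (17.5148, 14.0551) (30, 23.6878) (30, 53) (0, 53)]
5. shoelace: 1035.4886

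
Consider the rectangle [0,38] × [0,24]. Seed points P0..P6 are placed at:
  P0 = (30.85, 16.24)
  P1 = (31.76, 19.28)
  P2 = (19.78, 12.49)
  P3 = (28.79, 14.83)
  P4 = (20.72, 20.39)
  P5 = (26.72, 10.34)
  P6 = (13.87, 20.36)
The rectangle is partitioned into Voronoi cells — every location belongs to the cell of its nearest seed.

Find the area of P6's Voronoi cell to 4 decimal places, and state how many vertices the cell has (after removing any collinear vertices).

1. box [0,38]×[0,24]: [(0, 0) (38, 0) (38, 24) (0, 24)]
2. ⊥bis P6·P0 via (22.36,18.3): [(0, 0) (17.9197, 0) (23.743, 24) (0, 24)]  |A|=499.9531
3. ⊥bis P6·P1 via (22.815,19.82): [(0, 0) (17.9197, 0) (22.8435, 20.2929) (23.0673, 24) (0, 24)]  |A|=498.7006
4. ⊥bis P6·P2 via (16.825,16.425): [(0, 3.7902) (22.8848, 20.9756) (23.0673, 24) (0, 24)]  |A|=266.1305
5. ⊥bis P6·P3 via (21.33,17.595): [(0, 3.7902) (22.4666, 20.6616) (22.9435, 21.9482) (23.0673, 24) (0, 24)]  |A|=265.9364
6. ⊥bis P6·P4 via (17.295,20.375): [(0, 3.7902) (17.3107, 16.7897) (17.2791, 24) (0, 24)]  |A|=237.2163
7. ⊥bis P6·P5 via (20.295,15.35): [(0, 3.7902) (17.3107, 16.7897) (17.2791, 24) (0, 24)]  |A|=237.2163
8. canonical 4-gon: [(0, 3.7902) (17.3107, 16.7897) (17.2791, 24) (0, 24)]
9. shoelace: 237.2163

Area of P6's cell: 237.2163 (4 vertices)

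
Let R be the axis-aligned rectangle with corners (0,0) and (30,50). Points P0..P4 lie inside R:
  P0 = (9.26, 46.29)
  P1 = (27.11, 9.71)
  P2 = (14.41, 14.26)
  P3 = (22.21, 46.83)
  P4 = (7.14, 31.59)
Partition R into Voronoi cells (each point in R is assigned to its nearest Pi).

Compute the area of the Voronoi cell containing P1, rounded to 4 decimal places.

Area of P1's cell: 241.0620

1. box [0,30]×[0,50]: [(0, 0) (30, 0) (30, 50) (0, 50)]
2. ⊥bis P1·P0 via (18.185,28): [(0, 19.1262) (0, 0) (30, 0) (30, 33.7654)]  |A|=793.3743
3. ⊥bis P1·P2 via (20.76,11.985): [(28.2588, 32.9157) (16.4662, 0) (30, 0) (30, 33.7654)]  |A|=252.1342
4. ⊥bis P1·P3 via (24.66,28.27): [(26.6904, 28.538) (16.4662, 0) (30, 0) (30, 28.9749)]  |A|=241.062
5. ⊥bis P1·P4 via (17.125,20.65): [(26.6904, 28.538) (16.4662, 0) (30, 0) (30, 28.9749)]  |A|=241.062
6. canonical 4-gon: [(26.6904, 28.538) (16.4662, 0) (30, 0) (30, 28.9749)]
7. shoelace: 241.062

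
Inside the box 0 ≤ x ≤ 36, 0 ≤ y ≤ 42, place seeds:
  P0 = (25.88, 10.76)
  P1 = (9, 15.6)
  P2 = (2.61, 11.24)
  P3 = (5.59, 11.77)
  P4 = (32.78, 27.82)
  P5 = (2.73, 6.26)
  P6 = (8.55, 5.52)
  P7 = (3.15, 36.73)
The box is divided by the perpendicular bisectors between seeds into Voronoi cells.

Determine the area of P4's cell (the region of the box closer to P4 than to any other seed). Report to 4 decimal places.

1. box [0,36]×[0,42]: [(0, 0) (36, 0) (36, 42) (0, 42)]
2. ⊥bis P4·P0 via (29.33,19.29): [(0, 31.1527) (36, 16.5923) (36, 42) (0, 42)]  |A|=652.5909
3. ⊥bis P4·P1 via (20.89,21.71): [(20.2454, 22.9643) (36, 16.5923) (36, 42) (10.4634, 42)]  |A|=443.1969
4. ⊥bis P4·P2 via (17.695,19.53): [(20.2454, 22.9643) (36, 16.5923) (36, 42) (10.4634, 42)]  |A|=443.1969
5. ⊥bis P4·P3 via (19.185,19.795): [(20.2454, 22.9643) (36, 16.5923) (36, 42) (10.4634, 42)]  |A|=443.1969
6. ⊥bis P4·P5 via (17.755,17.04): [(20.2454, 22.9643) (36, 16.5923) (36, 42) (10.4634, 42)]  |A|=443.1969
7. ⊥bis P4·P6 via (20.665,16.67): [(20.2454, 22.9643) (36, 16.5923) (36, 42) (10.4634, 42)]  |A|=443.1969
8. ⊥bis P4·P7 via (17.965,32.275): [(17.0406, 29.2009) (20.2454, 22.9643) (36, 16.5923) (36, 42) (20.8894, 42)]  |A|=376.4755
9. canonical 5-gon: [(17.0406, 29.2009) (20.2454, 22.9643) (36, 16.5923) (36, 42) (20.8894, 42)]
10. shoelace: 376.4755

Area of P4's cell: 376.4755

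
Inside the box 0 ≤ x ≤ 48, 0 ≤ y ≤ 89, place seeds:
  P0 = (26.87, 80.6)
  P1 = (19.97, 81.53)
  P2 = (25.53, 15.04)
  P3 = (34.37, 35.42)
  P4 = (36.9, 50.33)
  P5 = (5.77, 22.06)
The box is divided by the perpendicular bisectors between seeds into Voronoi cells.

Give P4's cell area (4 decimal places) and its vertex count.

Area of P4's cell: 781.7926 (5 vertices)

1. box [0,48]×[0,89]: [(0, 0) (48, 0) (48, 89) (0, 89)]
2. ⊥bis P4·P0 via (31.885,65.465): [(0, 54.8999) (0, 0) (48, 0) (48, 70.8047)]  |A|=3016.9102
3. ⊥bis P4·P1 via (28.435,65.93): [(20.8234, 61.7997) (0, 50.5004) (0, 0) (48, 0) (48, 70.8047)]  |A|=2971.104
4. ⊥bis P4·P2 via (31.215,32.685): [(20.8234, 61.7997) (0, 50.5004) (0, 42.7421) (48, 27.2771) (48, 70.8047)]  |A|=1290.644
5. ⊥bis P4·P3 via (35.635,42.875): [(20.8234, 61.7997) (0, 50.5004) (0, 48.9217) (48, 40.7768) (48, 70.8047)]  |A|=818.3384
6. ⊥bis P4·P5 via (21.335,36.195): [(20.8234, 61.7997) (5.5895, 53.5334) (11.5587, 46.9604) (48, 40.7768) (48, 70.8047)]  |A|=781.7926
7. canonical 5-gon: [(20.8234, 61.7997) (5.5895, 53.5334) (11.5587, 46.9604) (48, 40.7768) (48, 70.8047)]
8. shoelace: 781.7926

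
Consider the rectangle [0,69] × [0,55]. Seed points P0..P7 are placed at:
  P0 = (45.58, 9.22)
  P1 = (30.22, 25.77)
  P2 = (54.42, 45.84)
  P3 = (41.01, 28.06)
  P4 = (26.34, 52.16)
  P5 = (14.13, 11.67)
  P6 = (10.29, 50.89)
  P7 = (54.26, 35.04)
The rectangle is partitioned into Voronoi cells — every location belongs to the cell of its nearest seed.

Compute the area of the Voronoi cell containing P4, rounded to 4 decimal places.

Area of P4's cell: 331.2993

1. box [0,69]×[0,55]: [(0, 0) (69, 0) (69, 55) (0, 55)]
2. ⊥bis P4·P0 via (35.96,30.69): [(0, 14.5775) (69, 45.4941) (69, 55) (0, 55)]  |A|=1722.5283
3. ⊥bis P4·P1 via (28.28,38.965): [(0, 34.8071) (67.1987, 44.687) (69, 45.4941) (69, 55) (0, 55)]  |A|=1042.8263
4. ⊥bis P4·P2 via (40.38,49): [(0, 34.8071) (38.4582, 40.4615) (41.7304, 55) (0, 55)]  |A|=691.6409
5. ⊥bis P4·P3 via (33.675,40.11): [(0, 34.8071) (32.913, 39.6462) (39.1259, 43.428) (41.7304, 55) (0, 55)]  |A|=683.6879
6. ⊥bis P4·P5 via (20.235,31.915): [(0, 38.017) (7.1556, 35.8592) (32.913, 39.6462) (39.1259, 43.428) (41.7304, 55) (0, 55)]  |A|=672.2037
7. ⊥bis P4·P6 via (18.315,51.525): [(19.412, 37.6612) (32.913, 39.6462) (39.1259, 43.428) (41.7304, 55) (18.04, 55)]  |A|=331.2993
8. ⊥bis P4·P7 via (40.3,43.6): [(19.412, 37.6612) (32.913, 39.6462) (39.1259, 43.428) (41.7304, 55) (18.04, 55)]  |A|=331.2993
9. canonical 5-gon: [(19.412, 37.6612) (32.913, 39.6462) (39.1259, 43.428) (41.7304, 55) (18.04, 55)]
10. shoelace: 331.2993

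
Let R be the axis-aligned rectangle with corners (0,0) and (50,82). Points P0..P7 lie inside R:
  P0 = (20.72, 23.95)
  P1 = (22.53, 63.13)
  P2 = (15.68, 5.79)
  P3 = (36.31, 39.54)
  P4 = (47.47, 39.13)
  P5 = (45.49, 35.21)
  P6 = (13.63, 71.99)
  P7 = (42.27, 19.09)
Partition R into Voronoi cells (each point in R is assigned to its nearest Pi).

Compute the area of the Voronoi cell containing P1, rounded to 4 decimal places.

1. box [0,50]×[0,82]: [(0, 0) (50, 0) (50, 82) (0, 82)]
2. ⊥bis P1·P0 via (21.625,43.54): [(0, 44.539) (50, 42.2292) (50, 82) (0, 82)]  |A|=1930.7958
3. ⊥bis P1·P2 via (19.105,34.46): [(0, 44.539) (50, 42.2292) (50, 82) (0, 82)]  |A|=1930.7958
4. ⊥bis P1·P3 via (29.42,51.335): [(0, 44.539) (16.4824, 43.7776) (50, 63.3567) (50, 82) (0, 82)]  |A|=1576.7235
5. ⊥bis P1·P4 via (35,51.13): [(0, 44.539) (16.4824, 43.7776) (42.614, 59.0422) (50, 66.7175) (50, 82) (0, 82)]  |A|=1564.3121
6. ⊥bis P1·P5 via (34.01,49.17): [(0, 44.539) (16.4824, 43.7776) (42.614, 59.0422) (50, 66.7175) (50, 82) (0, 82)]  |A|=1564.3121
7. ⊥bis P1·P6 via (18.08,67.56): [(0, 49.3984) (0, 44.539) (16.4824, 43.7776) (42.614, 59.0422) (50, 66.7175) (50, 82) (32.4551, 82)]  |A|=1035.2676
8. ⊥bis P1·P7 via (32.4,41.11): [(0, 49.3984) (0, 44.539) (16.4824, 43.7776) (42.614, 59.0422) (50, 66.7175) (50, 82) (32.4551, 82)]  |A|=1035.2676
9. canonical 7-gon: [(0, 49.3984) (0, 44.539) (16.4824, 43.7776) (42.614, 59.0422) (50, 66.7175) (50, 82) (32.4551, 82)]
10. shoelace: 1035.2676

Area of P1's cell: 1035.2676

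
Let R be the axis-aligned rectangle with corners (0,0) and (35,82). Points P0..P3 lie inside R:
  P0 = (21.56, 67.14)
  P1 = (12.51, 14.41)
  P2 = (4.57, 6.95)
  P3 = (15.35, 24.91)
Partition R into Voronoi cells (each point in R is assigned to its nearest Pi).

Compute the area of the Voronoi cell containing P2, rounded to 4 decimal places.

1. box [0,35]×[0,82]: [(0, 0) (35, 0) (35, 82) (0, 82)]
2. ⊥bis P2·P0 via (13.065,37.045): [(0, 40.7329) (0, 0) (35, 0) (35, 30.8533)]  |A|=1252.7592
3. ⊥bis P2·P1 via (8.54,10.68): [(0, 19.7695) (0, 0) (18.5744, 0)]  |A|=183.6028
4. ⊥bis P2·P3 via (9.96,15.93): [(0, 19.7695) (0, 0) (18.5744, 0)]  |A|=183.6028
5. canonical 3-gon: [(0, 19.7695) (0, 0) (18.5744, 0)]
6. shoelace: 183.6028

Area of P2's cell: 183.6028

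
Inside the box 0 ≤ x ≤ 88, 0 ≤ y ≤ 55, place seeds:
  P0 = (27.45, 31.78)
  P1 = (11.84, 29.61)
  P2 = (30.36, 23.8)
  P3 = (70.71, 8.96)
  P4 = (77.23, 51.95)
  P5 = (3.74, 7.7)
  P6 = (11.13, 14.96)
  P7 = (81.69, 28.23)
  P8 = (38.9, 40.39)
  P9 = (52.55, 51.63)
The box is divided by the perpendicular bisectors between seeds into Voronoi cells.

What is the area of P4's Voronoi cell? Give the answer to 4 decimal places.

Area of P4's cell: 356.3896

1. box [0,88]×[0,55]: [(0, 0) (88, 0) (88, 55) (0, 55)]
2. ⊥bis P4·P0 via (52.34,41.865): [(69.303, 0) (88, 0) (88, 55) (47.0179, 55)]  |A|=1641.1752
3. ⊥bis P4·P1 via (44.535,40.78): [(69.303, 0) (88, 0) (88, 55) (47.0179, 55)]  |A|=1641.1752
4. ⊥bis P4·P2 via (53.795,37.875): [(54.2919, 37.0476) (76.5426, 0) (88, 0) (88, 55) (47.0179, 55)]  |A|=1507.0693
5. ⊥bis P4·P3 via (73.97,30.455): [(54.2919, 37.0476) (56.6762, 33.0778) (88, 28.3272) (88, 55) (47.0179, 55)]  |A|=873.9189
6. ⊥bis P4·P5 via (40.485,29.825): [(54.2919, 37.0476) (56.6762, 33.0778) (88, 28.3272) (88, 55) (47.0179, 55)]  |A|=873.9189
7. ⊥bis P4·P6 via (44.18,33.455): [(54.2919, 37.0476) (56.6762, 33.0778) (88, 28.3272) (88, 55) (47.0179, 55)]  |A|=873.9189
8. ⊥bis P4·P7 via (79.46,40.09): [(54.2919, 37.0476) (55.2039, 35.5292) (88, 41.6958) (88, 55) (47.0179, 55)]  |A|=619.8043
9. ⊥bis P4·P8 via (58.065,46.17): [(60.9484, 36.6093) (88, 41.6958) (88, 55) (55.4019, 55)]  |A|=479.7006
10. ⊥bis P4·P9 via (64.89,51.79): [(65.0768, 37.3856) (88, 41.6958) (88, 55) (64.8484, 55)]  |A|=356.3896
11. canonical 4-gon: [(65.0768, 37.3856) (88, 41.6958) (88, 55) (64.8484, 55)]
12. shoelace: 356.3896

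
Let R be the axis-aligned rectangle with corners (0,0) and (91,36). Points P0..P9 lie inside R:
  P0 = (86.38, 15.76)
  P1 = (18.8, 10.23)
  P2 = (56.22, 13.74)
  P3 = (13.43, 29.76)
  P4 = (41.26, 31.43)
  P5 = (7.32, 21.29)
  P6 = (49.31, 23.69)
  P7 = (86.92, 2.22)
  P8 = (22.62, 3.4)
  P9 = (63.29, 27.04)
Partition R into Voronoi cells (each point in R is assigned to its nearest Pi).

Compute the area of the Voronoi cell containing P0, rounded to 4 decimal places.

Area of P0's cell: 418.6046

1. box [0,91]×[0,36]: [(0, 0) (91, 0) (91, 36) (0, 36)]
2. ⊥bis P0·P1 via (52.59,12.995): [(53.6534, 0) (91, 0) (91, 36) (50.7075, 36)]  |A|=1397.5039
3. ⊥bis P0·P2 via (71.3,14.75): [(72.2879, 0) (91, 0) (91, 36) (69.8768, 36)]  |A|=717.0362
4. ⊥bis P0·P3 via (49.905,22.76): [(72.2879, 0) (91, 0) (91, 36) (69.8768, 36)]  |A|=717.0362
5. ⊥bis P0·P4 via (63.82,23.595): [(72.2879, 0) (91, 0) (91, 36) (69.8768, 36)]  |A|=717.0362
6. ⊥bis P0·P5 via (46.85,18.525): [(72.2879, 0) (91, 0) (91, 36) (69.8768, 36)]  |A|=717.0362
7. ⊥bis P0·P6 via (67.845,19.725): [(70.2224, 30.8387) (72.2879, 0) (91, 0) (91, 36) (71.3265, 36)]  |A|=713.2948
8. ⊥bis P0·P7 via (86.65,8.99): [(70.2224, 30.8387) (71.7256, 8.3948) (91, 9.1635) (91, 36) (71.3265, 36)]  |A|=546.4426
9. ⊥bis P0·P8 via (54.5,9.58): [(70.2224, 30.8387) (71.7256, 8.3948) (91, 9.1635) (91, 36) (71.3265, 36)]  |A|=546.4426
10. ⊥bis P0·P9 via (74.835,21.4): [(71.3345, 14.2346) (71.7256, 8.3948) (91, 9.1635) (91, 36) (81.9674, 36)]  |A|=418.6046
11. canonical 5-gon: [(71.3345, 14.2346) (71.7256, 8.3948) (91, 9.1635) (91, 36) (81.9674, 36)]
12. shoelace: 418.6046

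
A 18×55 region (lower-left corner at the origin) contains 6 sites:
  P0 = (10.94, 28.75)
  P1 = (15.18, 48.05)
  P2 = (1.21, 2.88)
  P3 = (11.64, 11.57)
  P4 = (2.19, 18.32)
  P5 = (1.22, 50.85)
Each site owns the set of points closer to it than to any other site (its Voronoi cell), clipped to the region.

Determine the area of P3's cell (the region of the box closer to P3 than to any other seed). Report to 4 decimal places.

1. box [0,18]×[0,55]: [(0, 0) (18, 0) (18, 55) (0, 55)]
2. ⊥bis P3·P0 via (11.29,20.16): [(0, 19.7) (0, 0) (18, 0) (18, 20.4334)]  |A|=361.2005
3. ⊥bis P3·P1 via (13.41,29.81): [(0, 19.7) (0, 0) (18, 0) (18, 20.4334)]  |A|=361.2005
4. ⊥bis P3·P2 via (6.425,7.225): [(0, 19.7) (0, 14.9365) (12.4447, 0) (18, 0) (18, 20.4334)]  |A|=268.2606
5. ⊥bis P3·P4 via (6.915,14.945): [(10.6205, 20.1327) (3.7199, 10.4718) (12.4447, 0) (18, 0) (18, 20.4334)]  |A|=209.5919
6. ⊥bis P3·P5 via (6.43,31.21): [(10.6205, 20.1327) (3.7199, 10.4718) (12.4447, 0) (18, 0) (18, 20.4334)]  |A|=209.5919
7. canonical 5-gon: [(10.6205, 20.1327) (3.7199, 10.4718) (12.4447, 0) (18, 0) (18, 20.4334)]
8. shoelace: 209.5919

Area of P3's cell: 209.5919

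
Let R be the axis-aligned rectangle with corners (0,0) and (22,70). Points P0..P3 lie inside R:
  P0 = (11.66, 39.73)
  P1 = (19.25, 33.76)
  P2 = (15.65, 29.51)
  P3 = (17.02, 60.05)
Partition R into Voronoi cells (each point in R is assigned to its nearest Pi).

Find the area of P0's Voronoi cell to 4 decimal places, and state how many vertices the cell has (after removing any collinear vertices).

Area of P0's cell: 348.8011 (5 vertices)

1. box [0,22]×[0,70]: [(0, 0) (22, 0) (22, 70) (0, 70)]
2. ⊥bis P0·P1 via (15.455,36.745): [(0, 17.0962) (22, 45.066) (22, 70) (0, 70)]  |A|=856.2157
3. ⊥bis P0·P2 via (13.655,34.62): [(0, 29.2889) (13.8405, 34.6924) (22, 45.066) (22, 70) (0, 70)]  |A|=771.8386
4. ⊥bis P0·P3 via (14.34,49.89): [(0, 53.6726) (0, 29.2889) (13.8405, 34.6924) (22, 45.066) (22, 47.8694)]  |A|=348.8011
5. canonical 5-gon: [(0, 53.6726) (0, 29.2889) (13.8405, 34.6924) (22, 45.066) (22, 47.8694)]
6. shoelace: 348.8011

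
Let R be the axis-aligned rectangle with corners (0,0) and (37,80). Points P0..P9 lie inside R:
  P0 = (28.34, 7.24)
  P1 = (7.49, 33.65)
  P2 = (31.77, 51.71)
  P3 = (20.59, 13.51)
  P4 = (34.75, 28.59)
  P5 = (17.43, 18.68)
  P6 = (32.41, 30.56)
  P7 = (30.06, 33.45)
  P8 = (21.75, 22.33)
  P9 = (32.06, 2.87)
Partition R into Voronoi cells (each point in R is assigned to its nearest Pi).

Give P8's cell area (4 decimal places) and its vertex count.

1. box [0,37]×[0,80]: [(0, 0) (37, 0) (37, 80) (0, 80)]
2. ⊥bis P8·P0 via (25.045,14.785): [(0, 3.8475) (37, 20.0059) (37, 80) (0, 80)]  |A|=2518.7116
3. ⊥bis P8·P1 via (14.62,27.99): [(0, 9.5729) (0, 3.8475) (37, 20.0059) (37, 56.1825)]  |A|=775.1866
4. ⊥bis P8·P2 via (26.76,37.02): [(22.8475, 38.3543) (0, 9.5729) (0, 3.8475) (37, 20.0059) (37, 33.5277)]  |A|=614.8757
5. ⊥bis P8·P3 via (21.17,17.92): [(22.8475, 38.3543) (8.001, 19.652) (29.6652, 16.8027) (37, 20.0059) (37, 33.5277)]  |A|=409.3773
6. ⊥bis P8·P4 via (28.25,25.46): [(22.3454, 37.7219) (8.001, 19.652) (29.6652, 16.8027) (31.9404, 17.7963)]  |A|=243.6037
7. ⊥bis P8·P5 via (19.59,20.505): [(22.3454, 37.7219) (13.964, 27.1637) (21.8496, 17.8306) (29.6652, 16.8027) (31.9404, 17.7963)]  |A|=186.1602
8. ⊥bis P8·P6 via (27.08,26.445): [(28.9288, 24.0503) (20.332, 35.1855) (13.964, 27.1637) (21.8496, 17.8306) (29.6652, 16.8027) (31.9404, 17.7963)]  |A|=164.0475
9. ⊥bis P8·P7 via (25.905,27.89): [(28.9288, 24.0503) (26.0454, 27.7851) (18.7721, 33.2204) (13.964, 27.1637) (21.8496, 17.8306) (29.6652, 16.8027) (31.9404, 17.7963)]  |A|=152.6621
10. ⊥bis P8·P9 via (26.905,12.6): [(28.9288, 24.0503) (26.0454, 27.7851) (18.7721, 33.2204) (13.964, 27.1637) (21.8496, 17.8306) (29.6652, 16.8027) (31.9404, 17.7963)]  |A|=152.6621
11. canonical 7-gon: [(28.9288, 24.0503) (26.0454, 27.7851) (18.7721, 33.2204) (13.964, 27.1637) (21.8496, 17.8306) (29.6652, 16.8027) (31.9404, 17.7963)]
12. shoelace: 152.6621

Area of P8's cell: 152.6621 (7 vertices)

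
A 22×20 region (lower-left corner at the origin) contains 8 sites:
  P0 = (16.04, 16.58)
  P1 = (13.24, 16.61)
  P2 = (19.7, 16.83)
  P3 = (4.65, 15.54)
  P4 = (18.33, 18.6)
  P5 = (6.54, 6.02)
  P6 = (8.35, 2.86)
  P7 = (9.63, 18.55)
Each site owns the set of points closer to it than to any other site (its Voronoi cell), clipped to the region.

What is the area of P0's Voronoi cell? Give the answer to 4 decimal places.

1. box [0,22]×[0,20]: [(0, 0) (22, 0) (22, 20) (0, 20)]
2. ⊥bis P0·P1 via (14.64,16.595): [(14.4622, 0) (22, 0) (22, 20) (14.6765, 20)]  |A|=148.6132
3. ⊥bis P0·P2 via (17.87,16.705): [(14.4622, 0) (19.0111, 0) (17.6449, 20) (14.6765, 20)]  |A|=75.1731
4. ⊥bis P0·P3 via (10.345,16.06): [(14.4622, 0) (19.0111, 0) (17.6449, 20) (14.6765, 20)]  |A|=75.1731
5. ⊥bis P0·P4 via (17.185,17.59): [(14.4622, 0) (19.0111, 0) (17.862, 16.8225) (15.0591, 20) (14.6765, 20)]  |A|=71.0649
6. ⊥bis P0·P5 via (11.29,11.3): [(14.5518, 8.3656) (18.6942, 4.639) (17.862, 16.8225) (15.0591, 20) (14.6765, 20)]  |A|=43.0202
7. ⊥bis P0·P6 via (12.195,9.72): [(14.5522, 8.3988) (18.592, 6.1345) (17.862, 16.8225) (15.0591, 20) (14.6765, 20)]  |A|=40.0457
8. ⊥bis P0·P7 via (12.835,17.565): [(14.5522, 8.3988) (18.592, 6.1345) (17.862, 16.8225) (15.0591, 20) (14.6765, 20)]  |A|=40.0457
9. canonical 5-gon: [(14.5522, 8.3988) (18.592, 6.1345) (17.862, 16.8225) (15.0591, 20) (14.6765, 20)]
10. shoelace: 40.0457

Area of P0's cell: 40.0457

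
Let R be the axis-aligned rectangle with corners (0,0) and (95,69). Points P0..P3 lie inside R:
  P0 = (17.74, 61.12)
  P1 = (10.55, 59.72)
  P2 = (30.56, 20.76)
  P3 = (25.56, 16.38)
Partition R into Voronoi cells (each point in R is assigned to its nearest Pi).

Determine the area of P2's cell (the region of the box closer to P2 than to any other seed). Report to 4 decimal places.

1. box [0,95]×[0,69]: [(0, 0) (95, 0) (95, 69) (0, 69)]
2. ⊥bis P2·P0 via (24.15,40.94): [(0, 33.269) (0, 0) (95, 0) (95, 63.4449)]  |A|=4593.9077
3. ⊥bis P2·P1 via (20.555,40.24): [(18.2999, 39.0818) (0, 29.6829) (0, 0) (95, 0) (95, 63.4449)]  |A|=4561.0952
4. ⊥bis P2·P3 via (28.06,18.57): [(18.2999, 39.0818) (12.6387, 36.1742) (44.3273, 0) (95, 0) (95, 63.4449)]  |A|=3571.7659
5. canonical 5-gon: [(18.2999, 39.0818) (12.6387, 36.1742) (44.3273, 0) (95, 0) (95, 63.4449)]
6. shoelace: 3571.7659

Area of P2's cell: 3571.7659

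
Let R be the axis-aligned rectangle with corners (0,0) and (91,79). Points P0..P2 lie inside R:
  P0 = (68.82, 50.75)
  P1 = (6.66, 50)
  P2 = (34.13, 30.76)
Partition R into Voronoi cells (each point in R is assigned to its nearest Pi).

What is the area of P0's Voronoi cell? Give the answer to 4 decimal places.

1. box [0,91]×[0,79]: [(0, 0) (91, 0) (91, 79) (0, 79)]
2. ⊥bis P0·P1 via (37.74,50.375): [(38.3478, 0) (91, 0) (91, 79) (37.3946, 79)]  |A|=4197.1741
3. ⊥bis P0·P2 via (51.475,40.755): [(37.5648, 64.8943) (74.9599, 0) (91, 0) (91, 79) (37.3946, 79)]  |A|=3009.2151
4. canonical 5-gon: [(37.5648, 64.8943) (74.9599, 0) (91, 0) (91, 79) (37.3946, 79)]
5. shoelace: 3009.2151

Area of P0's cell: 3009.2151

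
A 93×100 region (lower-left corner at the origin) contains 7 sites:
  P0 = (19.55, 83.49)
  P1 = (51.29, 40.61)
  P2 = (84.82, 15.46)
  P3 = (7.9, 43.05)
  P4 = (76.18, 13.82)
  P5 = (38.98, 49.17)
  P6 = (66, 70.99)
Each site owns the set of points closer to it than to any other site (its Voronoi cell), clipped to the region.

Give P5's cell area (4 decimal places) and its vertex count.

1. box [0,93]×[0,100]: [(0, 0) (93, 0) (93, 100) (0, 100)]
2. ⊥bis P5·P0 via (29.265,66.33): [(0, 49.7618) (0, 0) (93, 0) (93, 100) (88.7377, 100)]  |A|=7070.9912
3. ⊥bis P5·P1 via (45.135,44.89): [(80.028, 95.0691) (0, 49.7618) (0, 0) (13.9199, 0)]  |A|=2652.8449
4. ⊥bis P5·P2 via (61.9,32.315): [(80.028, 95.0691) (0, 49.7618) (0, 0) (13.9199, 0)]  |A|=2652.8449
5. ⊥bis P5·P3 via (23.44,46.11): [(28.4149, 20.8451) (80.028, 95.0691) (20.442, 61.3349)]  |A|=1340.7917
6. ⊥bis P5·P4 via (57.58,31.495): [(28.4149, 20.8451) (80.028, 95.0691) (20.442, 61.3349)]  |A|=1340.7917
7. ⊥bis P5·P6 via (52.49,60.08): [(28.4149, 20.8451) (54.2135, 57.9457) (41.7396, 73.3924) (20.442, 61.3349)]  |A|=909.8801
8. canonical 4-gon: [(28.4149, 20.8451) (54.2135, 57.9457) (41.7396, 73.3924) (20.442, 61.3349)]
9. shoelace: 909.8801

Area of P5's cell: 909.8801 (4 vertices)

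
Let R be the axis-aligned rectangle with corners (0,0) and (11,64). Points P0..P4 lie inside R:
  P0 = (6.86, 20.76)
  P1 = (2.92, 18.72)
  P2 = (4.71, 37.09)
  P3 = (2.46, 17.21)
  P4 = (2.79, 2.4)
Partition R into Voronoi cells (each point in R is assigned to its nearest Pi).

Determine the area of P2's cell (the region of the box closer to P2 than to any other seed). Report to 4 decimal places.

1. box [0,11]×[0,64]: [(0, 0) (11, 0) (11, 64) (0, 64)]
2. ⊥bis P2·P0 via (5.785,28.925): [(0, 28.1633) (11, 29.6116) (11, 64) (0, 64)]  |A|=386.2378
3. ⊥bis P2·P1 via (3.815,27.905): [(0, 28.2767) (0.4949, 28.2285) (11, 29.6116) (11, 64) (0, 64)]  |A|=386.2097
4. ⊥bis P2·P3 via (3.585,27.15): [(0, 28.2767) (0.4949, 28.2285) (11, 29.6116) (11, 64) (0, 64)]  |A|=386.2097
5. ⊥bis P2·P4 via (3.75,19.745): [(0, 28.2767) (0.4949, 28.2285) (11, 29.6116) (11, 64) (0, 64)]  |A|=386.2097
6. canonical 5-gon: [(0, 28.2767) (0.4949, 28.2285) (11, 29.6116) (11, 64) (0, 64)]
7. shoelace: 386.2097

Area of P2's cell: 386.2097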